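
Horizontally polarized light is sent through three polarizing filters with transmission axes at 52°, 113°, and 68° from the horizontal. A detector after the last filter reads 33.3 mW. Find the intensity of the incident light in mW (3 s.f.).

By Malus's law, I₁ = I₀ cos²(52° − 0°) = I₀ cos²(52°) = 0.379 I₀.
I₂ = I₁ cos²(113° − 52°) = 0.379 I₀ · cos²(61°) = 0.08909 I₀.
I₃ = I₂ cos²(68° − 113°) = 0.08909 I₀ · cos²(45°) = 0.04454 I₀.
So 33.3 mW = 0.04454 I₀, giving I₀ = 33.3/0.04454 = 747.6 mW.

I₀ ≈ 748 mW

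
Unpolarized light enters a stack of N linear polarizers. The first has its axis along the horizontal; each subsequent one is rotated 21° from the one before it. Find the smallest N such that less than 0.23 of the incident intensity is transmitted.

First polarizer halves the unpolarized light: factor 1/2.
Each further stage multiplies by cos²(21°) = 0.8716.
After N polarizers: T = 0.5·0.8716^(N−1). Require T < 0.23 ⇒ N−1 > ln(0.23/0.5)/ln(0.8716) = 5.65, so N−1 ≥ 6 and N = 7.
Check: N=7 gives T = 0.2192 < 0.23; N=6 gives T = 0.2515.

N = 7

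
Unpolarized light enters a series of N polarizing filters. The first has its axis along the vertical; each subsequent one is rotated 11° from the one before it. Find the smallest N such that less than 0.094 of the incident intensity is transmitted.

N = 47

First polarizer halves the unpolarized light: factor 1/2.
Each further stage multiplies by cos²(11°) = 0.9636.
After N polarizers: T = 0.5·0.9636^(N−1). Require T < 0.094 ⇒ N−1 > ln(0.094/0.5)/ln(0.9636) = 45.06, so N−1 ≥ 46 and N = 47.
Check: N=47 gives T = 0.09079 < 0.094; N=46 gives T = 0.09422.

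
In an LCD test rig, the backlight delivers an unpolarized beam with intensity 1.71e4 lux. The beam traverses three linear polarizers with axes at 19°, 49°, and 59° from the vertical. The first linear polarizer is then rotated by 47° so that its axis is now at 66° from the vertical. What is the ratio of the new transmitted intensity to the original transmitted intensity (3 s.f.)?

Before rotation:
Unpolarized light through the first polarizer → I₁ = ½ I₀, now polarized at 19°.
I₂ = I₁ cos²(49° − 19°) = 0.5 I₀ · cos²(30°) = 0.375 I₀.
I₃ = I₂ cos²(59° − 49°) = 0.375 I₀ · cos²(10°) = 0.3637 I₀.
After rotation:
Unpolarized light through the first polarizer → I₁ = ½ I₀, now polarized at 66°.
I₂ = I₁ cos²(49° − 66°) = 0.5 I₀ · cos²(17°) = 0.4573 I₀.
I₃ = I₂ cos²(59° − 49°) = 0.4573 I₀ · cos²(10°) = 0.4435 I₀.
Ratio = 0.4435 / 0.3637 = 1.219.

I_new/I_old ≈ 1.22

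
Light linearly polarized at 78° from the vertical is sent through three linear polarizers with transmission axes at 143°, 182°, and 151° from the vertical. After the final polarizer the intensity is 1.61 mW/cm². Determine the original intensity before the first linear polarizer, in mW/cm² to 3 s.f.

I₁ = I₀ cos²(143° − 78°) = I₀ cos²(65°) = 0.1786 I₀.
I₂ = I₁ cos²(182° − 143°) = 0.1786 I₀ · cos²(39°) = 0.1079 I₀.
I₃ = I₂ cos²(151° − 182°) = 0.1079 I₀ · cos²(31°) = 0.07926 I₀.
So 1.61 mW/cm² = 0.07926 I₀, giving I₀ = 1.61/0.07926 = 20.31 mW/cm².

I₀ ≈ 20.3 mW/cm²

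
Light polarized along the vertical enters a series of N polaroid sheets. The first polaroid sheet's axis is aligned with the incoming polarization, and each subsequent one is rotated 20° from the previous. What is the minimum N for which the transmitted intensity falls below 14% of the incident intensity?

First polarizer is aligned with the polarization: full transmission.
Each further stage multiplies by cos²(20°) = 0.883.
After N polarizers: T = 0.883^(N−1). Require T < 0.14 ⇒ N−1 > ln(0.14)/ln(0.883) = 15.80, so N−1 ≥ 16 and N = 17.
Check: N=17 gives T = 0.1366 < 0.14; N=16 gives T = 0.1547.

N = 17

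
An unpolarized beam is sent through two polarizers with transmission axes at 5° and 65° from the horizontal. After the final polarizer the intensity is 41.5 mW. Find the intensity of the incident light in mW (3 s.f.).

Unpolarized light through the first polarizer → I₁ = ½ I₀, now polarized at 5°.
I₂ = I₁ cos²(65° − 5°) = 0.5 I₀ · cos²(60°) = 0.125 I₀.
So 41.5 mW = 0.125 I₀, giving I₀ = 41.5/0.125 = 332 mW.

I₀ ≈ 332 mW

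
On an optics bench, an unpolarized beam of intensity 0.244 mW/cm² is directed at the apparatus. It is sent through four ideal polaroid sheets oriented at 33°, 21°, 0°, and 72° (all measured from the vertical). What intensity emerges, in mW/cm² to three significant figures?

I ≈ 0.00971 mW/cm²

Unpolarized light through the first polarizer → I₁ = 0.244 mW/cm²/2 = 0.122 mW/cm², polarized at 33°.
I₂ = I₁ · cos²(12°) = 0.122 · 0.9568 = 0.1167 mW/cm².
I₃ = I₂ · cos²(21°) = 0.1167 · 0.8716 = 0.1017 mW/cm².
I₄ = I₃ · cos²(72°) = 0.1017 · 0.09549 = 0.009715 mW/cm².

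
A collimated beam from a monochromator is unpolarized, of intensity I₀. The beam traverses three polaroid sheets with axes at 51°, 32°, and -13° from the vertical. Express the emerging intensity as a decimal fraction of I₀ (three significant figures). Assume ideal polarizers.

Unpolarized light through the first polarizer → I₁ = ½ I₀, now polarized at 51°.
I₂ = I₁ cos²(32° − 51°) = 0.5 I₀ · cos²(19°) = 0.447 I₀.
I₃ = I₂ cos²(-13° − 32°) = 0.447 I₀ · cos²(45°) = 0.2235 I₀.
Transmitted fraction = 0.2235.

≈ 0.224 I₀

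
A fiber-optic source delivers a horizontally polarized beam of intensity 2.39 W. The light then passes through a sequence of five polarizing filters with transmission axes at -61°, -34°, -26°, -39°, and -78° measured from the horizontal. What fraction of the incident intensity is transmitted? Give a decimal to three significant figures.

I/I₀ ≈ 0.105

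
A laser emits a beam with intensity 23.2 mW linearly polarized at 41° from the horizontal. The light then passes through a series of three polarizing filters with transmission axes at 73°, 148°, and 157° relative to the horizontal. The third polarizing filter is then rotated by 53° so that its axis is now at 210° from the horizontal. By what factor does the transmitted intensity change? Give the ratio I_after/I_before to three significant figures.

I_new/I_old ≈ 0.226

Before rotation:
By Malus's law, I₁ = I₀ cos²(73° − 41°) = I₀ cos²(32°) = 0.7192 I₀.
I₂ = I₁ cos²(148° − 73°) = 0.7192 I₀ · cos²(75°) = 0.04818 I₀.
I₃ = I₂ cos²(157° − 148°) = 0.04818 I₀ · cos²(9°) = 0.047 I₀.
After rotation:
I₁ = I₀ cos²(73° − 41°) = I₀ cos²(32°) = 0.7192 I₀.
I₂ = I₁ cos²(148° − 73°) = 0.7192 I₀ · cos²(75°) = 0.04818 I₀.
I₃ = I₂ cos²(210° − 148°) = 0.04818 I₀ · cos²(62°) = 0.01062 I₀.
Ratio = 0.01062 / 0.047 = 0.2259.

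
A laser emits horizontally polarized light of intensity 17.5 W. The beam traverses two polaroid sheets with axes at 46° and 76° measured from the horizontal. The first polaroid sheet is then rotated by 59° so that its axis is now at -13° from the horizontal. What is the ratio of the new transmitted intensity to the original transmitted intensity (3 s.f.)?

Before rotation:
I₁ = I₀ cos²(46° − 0°) = I₀ cos²(46°) = 0.4826 I₀.
I₂ = I₁ cos²(76° − 46°) = 0.4826 I₀ · cos²(30°) = 0.3619 I₀.
After rotation:
I₁ = I₀ cos²(-13° − 0°) = I₀ cos²(13°) = 0.9494 I₀.
I₂ = I₁ cos²(76° + 13°) = 0.9494 I₀ · cos²(89°) = 0.0002892 I₀.
Ratio = 0.0002892 / 0.3619 = 0.000799.

I_new/I_old ≈ 0.000799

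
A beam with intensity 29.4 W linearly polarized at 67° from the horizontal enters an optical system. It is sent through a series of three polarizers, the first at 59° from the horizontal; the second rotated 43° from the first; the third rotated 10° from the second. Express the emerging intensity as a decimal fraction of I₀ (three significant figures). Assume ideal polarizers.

I/I₀ ≈ 0.509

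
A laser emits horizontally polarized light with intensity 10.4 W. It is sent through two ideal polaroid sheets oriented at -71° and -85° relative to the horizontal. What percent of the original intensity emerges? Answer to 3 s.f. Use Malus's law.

By Malus's law, I₁ = 10.4 W · cos²(71°) = 1.102 W.
I₂ = I₁ · cos²(14°) = 1.102 · 0.9415 = 1.038 W.
That is 9.979% of the incident intensity.

≈ 9.98%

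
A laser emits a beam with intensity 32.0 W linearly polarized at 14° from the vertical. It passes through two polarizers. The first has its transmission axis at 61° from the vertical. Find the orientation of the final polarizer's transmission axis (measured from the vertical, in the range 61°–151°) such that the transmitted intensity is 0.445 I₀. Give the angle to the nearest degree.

By Malus's law, I₁ = I₀ cos²(61° − 14°) = I₀ cos²(47°) = 0.4651 I₀.
Need I₂/I₀ = 0.445, so cos²(θ − 61°) = 0.445 / 0.4651 = 0.9567.
θ − 61° = arccos(√0.9567) = 12.0°, giving θ ≈ 61 + 12.0 = 73.0°.

θ ≈ 73°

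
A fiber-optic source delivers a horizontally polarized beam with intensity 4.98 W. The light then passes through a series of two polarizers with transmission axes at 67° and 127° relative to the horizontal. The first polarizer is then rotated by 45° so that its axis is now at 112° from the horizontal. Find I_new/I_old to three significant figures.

Before rotation:
I₁ = I₀ cos²(67° − 0°) = I₀ cos²(67°) = 0.1527 I₀.
I₂ = I₁ cos²(127° − 67°) = 0.1527 I₀ · cos²(60°) = 0.03817 I₀.
After rotation:
I₁ = I₀ cos²(112° − 0°) = I₀ cos²(68°) = 0.1403 I₀.
I₂ = I₁ cos²(127° − 112°) = 0.1403 I₀ · cos²(15°) = 0.1309 I₀.
Ratio = 0.1309 / 0.03817 = 3.43.

I_new/I_old ≈ 3.43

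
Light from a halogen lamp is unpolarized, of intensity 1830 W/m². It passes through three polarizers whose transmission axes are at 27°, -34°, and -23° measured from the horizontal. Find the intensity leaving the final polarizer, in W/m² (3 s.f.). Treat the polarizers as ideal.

I ≈ 207 W/m²

Unpolarized light through the first polarizer → I₁ = 1830 W/m²/2 = 915 W/m², polarized at 27°.
I₂ = I₁ · cos²(61°) = 915 · 0.235 = 215.1 W/m².
I₃ = I₂ · cos²(11°) = 215.1 · 0.9636 = 207.2 W/m².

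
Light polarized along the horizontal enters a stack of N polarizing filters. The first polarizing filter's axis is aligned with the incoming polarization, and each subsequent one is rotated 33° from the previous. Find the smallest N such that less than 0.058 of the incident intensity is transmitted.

N = 10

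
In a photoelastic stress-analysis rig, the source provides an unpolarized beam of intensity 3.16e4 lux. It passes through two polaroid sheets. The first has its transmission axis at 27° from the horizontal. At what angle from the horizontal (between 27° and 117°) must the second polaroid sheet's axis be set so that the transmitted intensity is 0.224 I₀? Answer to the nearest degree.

Unpolarized light through the first polarizer → I₁ = ½ I₀, now polarized at 27°.
Need I₂/I₀ = 0.224, so cos²(θ − 27°) = 0.224 / 0.5 = 0.448.
θ − 27° = arccos(√0.448) = 48.0°, giving θ ≈ 27 + 48.0 = 75.0°.

θ ≈ 75°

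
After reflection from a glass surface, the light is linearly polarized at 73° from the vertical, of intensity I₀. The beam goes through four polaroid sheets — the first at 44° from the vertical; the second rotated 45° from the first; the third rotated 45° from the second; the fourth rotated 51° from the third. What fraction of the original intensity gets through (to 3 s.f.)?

By Malus's law, I₁ = I₀ cos²(44° − 73°) = I₀ cos²(29°) = 0.765 I₀.
I₂ = I₁ cos²(45°) = 0.765 · 0.5 I₀ = 0.3825 I₀.
I₃ = I₂ cos²(45°) = 0.3825 · 0.5 I₀ = 0.1912 I₀.
I₄ = I₃ cos²(51°) = 0.1912 · 0.396 I₀ = 0.07574 I₀.
Transmitted fraction = 0.07574.

≈ 0.0757 I₀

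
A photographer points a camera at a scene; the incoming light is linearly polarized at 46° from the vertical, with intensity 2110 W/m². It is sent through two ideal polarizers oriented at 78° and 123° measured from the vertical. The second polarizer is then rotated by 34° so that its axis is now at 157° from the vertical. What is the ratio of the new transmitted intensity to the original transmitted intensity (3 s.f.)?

Before rotation:
I₁ = I₀ cos²(78° − 46°) = I₀ cos²(32°) = 0.7192 I₀.
I₂ = I₁ cos²(123° − 78°) = 0.7192 I₀ · cos²(45°) = 0.3596 I₀.
After rotation:
I₁ = I₀ cos²(78° − 46°) = I₀ cos²(32°) = 0.7192 I₀.
I₂ = I₁ cos²(157° − 78°) = 0.7192 I₀ · cos²(79°) = 0.02618 I₀.
Ratio = 0.02618 / 0.3596 = 0.07282.

I_new/I_old ≈ 0.0728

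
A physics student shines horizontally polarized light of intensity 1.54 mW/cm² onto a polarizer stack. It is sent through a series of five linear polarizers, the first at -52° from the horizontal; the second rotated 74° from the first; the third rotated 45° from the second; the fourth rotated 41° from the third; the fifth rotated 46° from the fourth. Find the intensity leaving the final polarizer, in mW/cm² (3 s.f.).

I₁ = 1.54 mW/cm² · cos²(52°) = 0.5837 mW/cm².
I₂ = I₁ · cos²(74°) = 0.5837 · 0.07598 = 0.04435 mW/cm².
I₃ = I₂ · cos²(45°) = 0.04435 · 0.5 = 0.02217 mW/cm².
I₄ = I₃ · cos²(41°) = 0.02217 · 0.5696 = 0.01263 mW/cm².
I₅ = I₄ · cos²(46°) = 0.01263 · 0.4826 = 0.006095 mW/cm².

I ≈ 0.00609 mW/cm²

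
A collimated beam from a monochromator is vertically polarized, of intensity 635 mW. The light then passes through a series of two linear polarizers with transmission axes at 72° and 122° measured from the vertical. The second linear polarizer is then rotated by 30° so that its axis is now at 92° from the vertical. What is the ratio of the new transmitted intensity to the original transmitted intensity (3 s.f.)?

I_new/I_old ≈ 2.14

Before rotation:
I₁ = I₀ cos²(72° − 0°) = I₀ cos²(72°) = 0.09549 I₀.
I₂ = I₁ cos²(122° − 72°) = 0.09549 I₀ · cos²(50°) = 0.03945 I₀.
After rotation:
I₁ = I₀ cos²(72° − 0°) = I₀ cos²(72°) = 0.09549 I₀.
I₂ = I₁ cos²(92° − 72°) = 0.09549 I₀ · cos²(20°) = 0.08432 I₀.
Ratio = 0.08432 / 0.03945 = 2.137.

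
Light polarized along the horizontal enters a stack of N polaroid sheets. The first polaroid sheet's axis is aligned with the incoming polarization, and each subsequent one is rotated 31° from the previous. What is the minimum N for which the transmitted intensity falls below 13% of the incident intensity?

First polarizer is aligned with the polarization: full transmission.
Each further stage multiplies by cos²(31°) = 0.7347.
After N polarizers: T = 0.7347^(N−1). Require T < 0.13 ⇒ N−1 > ln(0.13)/ln(0.7347) = 6.62, so N−1 ≥ 7 and N = 8.
Check: N=8 gives T = 0.1156 < 0.13; N=7 gives T = 0.1573.

N = 8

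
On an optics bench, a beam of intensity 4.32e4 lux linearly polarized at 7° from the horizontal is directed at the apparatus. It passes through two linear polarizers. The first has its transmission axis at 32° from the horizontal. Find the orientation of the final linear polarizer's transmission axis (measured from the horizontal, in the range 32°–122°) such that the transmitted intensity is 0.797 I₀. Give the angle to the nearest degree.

θ ≈ 42°

I₁ = I₀ cos²(32° − 7°) = I₀ cos²(25°) = 0.8214 I₀.
Need I₂/I₀ = 0.797, so cos²(θ − 32°) = 0.797 / 0.8214 = 0.9703.
θ − 32° = arccos(√0.9703) = 9.9°, giving θ ≈ 32 + 9.9 = 41.9°.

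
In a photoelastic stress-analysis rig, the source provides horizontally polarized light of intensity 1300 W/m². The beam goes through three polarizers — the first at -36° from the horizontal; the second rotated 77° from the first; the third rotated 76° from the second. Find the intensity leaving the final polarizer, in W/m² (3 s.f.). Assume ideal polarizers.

I ≈ 2.52 W/m²

I₁ = 1300 W/m² · cos²(36°) = 850.9 W/m².
I₂ = I₁ · cos²(77°) = 850.9 · 0.0506 = 43.06 W/m².
I₃ = I₂ · cos²(76°) = 43.06 · 0.05853 = 2.52 W/m².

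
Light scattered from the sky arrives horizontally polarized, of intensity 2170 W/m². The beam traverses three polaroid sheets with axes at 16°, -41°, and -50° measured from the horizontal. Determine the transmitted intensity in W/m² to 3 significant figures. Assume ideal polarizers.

I ≈ 580 W/m²

I₁ = 2170 W/m² · cos²(16°) = 2005 W/m².
I₂ = I₁ · cos²(57°) = 2005 · 0.2966 = 594.8 W/m².
I₃ = I₂ · cos²(9°) = 594.8 · 0.9755 = 580.2 W/m².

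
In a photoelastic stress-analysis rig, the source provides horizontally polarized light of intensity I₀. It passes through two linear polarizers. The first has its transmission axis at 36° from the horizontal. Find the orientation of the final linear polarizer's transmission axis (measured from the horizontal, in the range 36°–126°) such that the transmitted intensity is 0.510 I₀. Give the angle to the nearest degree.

θ ≈ 64°

I₁ = I₀ cos²(36° − 0°) = I₀ cos²(36°) = 0.6545 I₀.
Need I₂/I₀ = 0.51, so cos²(θ − 36°) = 0.51 / 0.6545 = 0.7792.
θ − 36° = arccos(√0.7792) = 28.0°, giving θ ≈ 36 + 28.0 = 64.0°.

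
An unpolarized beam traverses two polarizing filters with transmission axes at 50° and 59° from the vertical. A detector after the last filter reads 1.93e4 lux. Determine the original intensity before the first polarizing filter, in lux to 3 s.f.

I₀ ≈ 3.96e4 lux

Unpolarized light through the first polarizer → I₁ = ½ I₀, now polarized at 50°.
I₂ = I₁ cos²(59° − 50°) = 0.5 I₀ · cos²(9°) = 0.4878 I₀.
So 1.93e4 lux = 0.4878 I₀, giving I₀ = 1.93e4/0.4878 = 3.957e+04 lux.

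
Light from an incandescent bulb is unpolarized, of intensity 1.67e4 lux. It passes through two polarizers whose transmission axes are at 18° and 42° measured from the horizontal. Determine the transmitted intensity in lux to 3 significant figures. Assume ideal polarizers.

I ≈ 6970 lux

Unpolarized light through the first polarizer → I₁ = 1.67e4 lux/2 = 8350 lux, polarized at 18°.
I₂ = I₁ · cos²(24°) = 8350 · 0.8346 = 6969 lux.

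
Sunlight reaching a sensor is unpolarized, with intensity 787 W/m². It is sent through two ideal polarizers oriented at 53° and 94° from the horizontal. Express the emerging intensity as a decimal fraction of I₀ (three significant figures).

Unpolarized light through the first polarizer → I₁ = 787 W/m²/2 = 393.5 W/m², polarized at 53°.
I₂ = I₁ · cos²(41°) = 393.5 · 0.5696 = 224.1 W/m².
Transmitted fraction = 0.2848.

I/I₀ ≈ 0.285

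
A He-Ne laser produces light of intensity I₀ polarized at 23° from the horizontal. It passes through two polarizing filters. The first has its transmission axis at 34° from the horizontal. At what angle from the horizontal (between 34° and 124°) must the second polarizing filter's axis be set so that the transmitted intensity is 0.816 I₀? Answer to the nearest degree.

θ ≈ 57°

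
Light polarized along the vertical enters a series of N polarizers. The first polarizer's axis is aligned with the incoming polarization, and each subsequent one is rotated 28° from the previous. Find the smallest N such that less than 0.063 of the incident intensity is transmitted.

First polarizer is aligned with the polarization: full transmission.
Each further stage multiplies by cos²(28°) = 0.7796.
After N polarizers: T = 0.7796^(N−1). Require T < 0.063 ⇒ N−1 > ln(0.063)/ln(0.7796) = 11.10, so N−1 ≥ 12 and N = 13.
Check: N=13 gives T = 0.0504 < 0.063; N=12 gives T = 0.06465.

N = 13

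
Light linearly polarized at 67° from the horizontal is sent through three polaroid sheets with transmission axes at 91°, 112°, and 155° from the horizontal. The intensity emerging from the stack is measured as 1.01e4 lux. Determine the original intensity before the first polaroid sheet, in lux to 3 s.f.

I₀ ≈ 2.60e4 lux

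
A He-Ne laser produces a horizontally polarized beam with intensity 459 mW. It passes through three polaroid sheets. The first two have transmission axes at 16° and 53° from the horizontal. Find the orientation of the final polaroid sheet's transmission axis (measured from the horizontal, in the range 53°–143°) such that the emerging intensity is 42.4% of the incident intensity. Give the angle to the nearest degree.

By Malus's law, I₁ = I₀ cos²(16° − 0°) = I₀ cos²(16°) = 0.924 I₀.
I₂ = I₁ cos²(53° − 16°) = 0.924 I₀ · cos²(37°) = 0.5894 I₀.
Need I₃/I₀ = 0.424, so cos²(θ − 53°) = 0.424 / 0.5894 = 0.7194.
θ − 53° = arccos(√0.7194) = 32.0°, giving θ ≈ 53 + 32.0 = 85.0°.

θ ≈ 85°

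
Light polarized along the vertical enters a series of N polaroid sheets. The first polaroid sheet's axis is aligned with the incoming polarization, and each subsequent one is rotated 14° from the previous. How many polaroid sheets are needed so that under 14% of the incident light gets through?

N = 34

First polarizer is aligned with the polarization: full transmission.
Each further stage multiplies by cos²(14°) = 0.9415.
After N polarizers: T = 0.9415^(N−1). Require T < 0.14 ⇒ N−1 > ln(0.14)/ln(0.9415) = 32.60, so N−1 ≥ 33 and N = 34.
Check: N=34 gives T = 0.1367 < 0.14; N=33 gives T = 0.1452.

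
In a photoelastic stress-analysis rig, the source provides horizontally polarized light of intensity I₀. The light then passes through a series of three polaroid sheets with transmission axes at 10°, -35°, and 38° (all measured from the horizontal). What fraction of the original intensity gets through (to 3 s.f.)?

≈ 0.0415 I₀

I₁ = I₀ cos²(10° − 0°) = I₀ cos²(10°) = 0.9698 I₀.
I₂ = I₁ cos²(-35° − 10°) = 0.9698 I₀ · cos²(45°) = 0.4849 I₀.
I₃ = I₂ cos²(38° + 35°) = 0.4849 I₀ · cos²(73°) = 0.04145 I₀.
Transmitted fraction = 0.04145.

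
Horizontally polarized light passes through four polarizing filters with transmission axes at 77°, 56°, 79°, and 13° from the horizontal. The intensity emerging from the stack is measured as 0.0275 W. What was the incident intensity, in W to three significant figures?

I₁ = I₀ cos²(77° − 0°) = I₀ cos²(77°) = 0.0506 I₀.
I₂ = I₁ cos²(56° − 77°) = 0.0506 I₀ · cos²(21°) = 0.0441 I₀.
I₃ = I₂ cos²(79° − 56°) = 0.0441 I₀ · cos²(23°) = 0.03737 I₀.
I₄ = I₃ cos²(13° − 79°) = 0.03737 I₀ · cos²(66°) = 0.006182 I₀.
So 0.0275 W = 0.006182 I₀, giving I₀ = 0.0275/0.006182 = 4.448 W.

I₀ ≈ 4.45 W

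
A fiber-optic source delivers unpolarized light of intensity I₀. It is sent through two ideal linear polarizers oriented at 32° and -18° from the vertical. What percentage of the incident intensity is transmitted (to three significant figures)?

Unpolarized light through the first polarizer → I₁ = ½ I₀, now polarized at 32°.
I₂ = I₁ cos²(-18° − 32°) = 0.5 I₀ · cos²(50°) = 0.2066 I₀.
That is 20.66% of the incident intensity.

≈ 20.7%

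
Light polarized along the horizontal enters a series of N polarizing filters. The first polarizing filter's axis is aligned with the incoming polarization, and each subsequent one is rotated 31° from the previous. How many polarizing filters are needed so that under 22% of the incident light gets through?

First polarizer is aligned with the polarization: full transmission.
Each further stage multiplies by cos²(31°) = 0.7347.
After N polarizers: T = 0.7347^(N−1). Require T < 0.22 ⇒ N−1 > ln(0.22)/ln(0.7347) = 4.91, so N−1 ≥ 5 and N = 6.
Check: N=6 gives T = 0.2141 < 0.22; N=5 gives T = 0.2914.

N = 6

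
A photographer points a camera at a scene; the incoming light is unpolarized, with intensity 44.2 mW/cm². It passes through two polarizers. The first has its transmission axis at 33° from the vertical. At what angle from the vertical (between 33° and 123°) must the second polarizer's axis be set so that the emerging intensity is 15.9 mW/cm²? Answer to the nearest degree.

θ ≈ 65°

Unpolarized light through the first polarizer → I₁ = ½ I₀, now polarized at 33°.
Target fraction: 15.9 / 44.2 mW/cm² = 0.3597 of I₀.
Need I₂/I₀ = 0.3597, so cos²(θ − 33°) = 0.3597 / 0.5 = 0.7195.
θ − 33° = arccos(√0.7195) = 32.0°, giving θ ≈ 33 + 32.0 = 65.0°.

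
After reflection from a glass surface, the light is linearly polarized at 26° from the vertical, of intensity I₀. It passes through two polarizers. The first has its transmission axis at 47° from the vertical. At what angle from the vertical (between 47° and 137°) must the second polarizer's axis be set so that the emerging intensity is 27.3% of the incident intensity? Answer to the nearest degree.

θ ≈ 103°

I₁ = I₀ cos²(47° − 26°) = I₀ cos²(21°) = 0.8716 I₀.
Need I₂/I₀ = 0.273, so cos²(θ − 47°) = 0.273 / 0.8716 = 0.3132.
θ − 47° = arccos(√0.3132) = 56.0°, giving θ ≈ 47 + 56.0 = 103.0°.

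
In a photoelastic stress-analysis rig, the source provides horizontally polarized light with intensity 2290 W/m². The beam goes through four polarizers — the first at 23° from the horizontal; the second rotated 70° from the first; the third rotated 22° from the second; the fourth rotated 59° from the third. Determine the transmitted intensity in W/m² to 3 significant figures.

I ≈ 51.8 W/m²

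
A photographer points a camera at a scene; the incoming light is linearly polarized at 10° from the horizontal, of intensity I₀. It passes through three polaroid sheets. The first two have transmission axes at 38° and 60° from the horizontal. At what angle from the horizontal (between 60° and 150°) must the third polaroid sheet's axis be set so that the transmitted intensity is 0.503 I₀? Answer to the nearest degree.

θ ≈ 90°

By Malus's law, I₁ = I₀ cos²(38° − 10°) = I₀ cos²(28°) = 0.7796 I₀.
I₂ = I₁ cos²(60° − 38°) = 0.7796 I₀ · cos²(22°) = 0.6702 I₀.
Need I₃/I₀ = 0.503, so cos²(θ − 60°) = 0.503 / 0.6702 = 0.7505.
θ − 60° = arccos(√0.7505) = 30.0°, giving θ ≈ 60 + 30.0 = 90.0°.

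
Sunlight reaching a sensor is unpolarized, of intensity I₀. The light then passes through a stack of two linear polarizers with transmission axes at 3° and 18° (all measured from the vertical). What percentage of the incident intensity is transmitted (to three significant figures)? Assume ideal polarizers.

Unpolarized light through the first polarizer → I₁ = ½ I₀, now polarized at 3°.
I₂ = I₁ cos²(18° − 3°) = 0.5 I₀ · cos²(15°) = 0.4665 I₀.
That is 46.65% of the incident intensity.

≈ 46.7%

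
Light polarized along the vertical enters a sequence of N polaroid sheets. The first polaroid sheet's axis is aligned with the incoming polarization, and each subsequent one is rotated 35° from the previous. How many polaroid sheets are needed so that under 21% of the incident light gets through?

First polarizer is aligned with the polarization: full transmission.
Each further stage multiplies by cos²(35°) = 0.671.
After N polarizers: T = 0.671^(N−1). Require T < 0.21 ⇒ N−1 > ln(0.21)/ln(0.671) = 3.91, so N−1 ≥ 4 and N = 5.
Check: N=5 gives T = 0.2027 < 0.21; N=4 gives T = 0.3021.

N = 5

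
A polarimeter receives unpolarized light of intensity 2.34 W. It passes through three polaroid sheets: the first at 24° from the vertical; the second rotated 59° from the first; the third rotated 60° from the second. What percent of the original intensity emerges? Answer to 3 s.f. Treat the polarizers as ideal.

≈ 3.32%

Unpolarized light through the first polarizer → I₁ = 2.34 W/2 = 1.17 W, polarized at 24°.
I₂ = I₁ · cos²(59°) = 1.17 · 0.2653 = 0.3104 W.
I₃ = I₂ · cos²(60°) = 0.3104 · 0.25 = 0.07759 W.
That is 3.316% of the incident intensity.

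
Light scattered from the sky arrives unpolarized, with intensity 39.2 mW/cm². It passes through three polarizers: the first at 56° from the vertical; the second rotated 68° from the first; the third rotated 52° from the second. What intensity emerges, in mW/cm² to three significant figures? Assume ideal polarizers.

Unpolarized light through the first polarizer → I₁ = 39.2 mW/cm²/2 = 19.6 mW/cm², polarized at 56°.
I₂ = I₁ · cos²(68°) = 19.6 · 0.1403 = 2.75 mW/cm².
I₃ = I₂ · cos²(52°) = 2.75 · 0.379 = 1.043 mW/cm².

I ≈ 1.04 mW/cm²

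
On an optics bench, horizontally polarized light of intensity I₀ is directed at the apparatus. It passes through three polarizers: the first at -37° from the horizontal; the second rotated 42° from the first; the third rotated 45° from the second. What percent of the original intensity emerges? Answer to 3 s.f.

≈ 17.6%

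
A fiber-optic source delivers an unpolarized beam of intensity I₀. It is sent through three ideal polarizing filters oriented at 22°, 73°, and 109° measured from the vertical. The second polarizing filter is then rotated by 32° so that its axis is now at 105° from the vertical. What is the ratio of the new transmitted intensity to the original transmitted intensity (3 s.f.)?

I_new/I_old ≈ 0.0570

Before rotation:
Unpolarized light through the first polarizer → I₁ = ½ I₀, now polarized at 22°.
I₂ = I₁ cos²(73° − 22°) = 0.5 I₀ · cos²(51°) = 0.198 I₀.
I₃ = I₂ cos²(109° − 73°) = 0.198 I₀ · cos²(36°) = 0.1296 I₀.
After rotation:
Unpolarized light through the first polarizer → I₁ = ½ I₀, now polarized at 22°.
I₂ = I₁ cos²(105° − 22°) = 0.5 I₀ · cos²(83°) = 0.007426 I₀.
I₃ = I₂ cos²(109° − 105°) = 0.007426 I₀ · cos²(4°) = 0.00739 I₀.
Ratio = 0.00739 / 0.1296 = 0.05702.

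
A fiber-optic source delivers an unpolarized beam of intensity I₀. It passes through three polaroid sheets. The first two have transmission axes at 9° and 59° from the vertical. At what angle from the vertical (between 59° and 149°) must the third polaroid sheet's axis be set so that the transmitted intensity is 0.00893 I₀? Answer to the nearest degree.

θ ≈ 137°

Unpolarized light through the first polarizer → I₁ = ½ I₀, now polarized at 9°.
I₂ = I₁ cos²(59° − 9°) = 0.5 I₀ · cos²(50°) = 0.2066 I₀.
Need I₃/I₀ = 0.00893, so cos²(θ − 59°) = 0.00893 / 0.2066 = 0.04323.
θ − 59° = arccos(√0.04323) = 78.0°, giving θ ≈ 59 + 78.0 = 137.0°.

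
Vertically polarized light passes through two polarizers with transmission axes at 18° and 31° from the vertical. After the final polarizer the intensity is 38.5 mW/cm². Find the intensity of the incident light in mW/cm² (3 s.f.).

By Malus's law, I₁ = I₀ cos²(18° − 0°) = I₀ cos²(18°) = 0.9045 I₀.
I₂ = I₁ cos²(31° − 18°) = 0.9045 I₀ · cos²(13°) = 0.8587 I₀.
So 38.5 mW/cm² = 0.8587 I₀, giving I₀ = 38.5/0.8587 = 44.83 mW/cm².

I₀ ≈ 44.8 mW/cm²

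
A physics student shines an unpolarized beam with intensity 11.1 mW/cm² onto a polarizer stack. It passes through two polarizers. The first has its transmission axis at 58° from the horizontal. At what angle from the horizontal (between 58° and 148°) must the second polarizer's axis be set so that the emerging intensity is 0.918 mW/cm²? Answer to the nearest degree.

Unpolarized light through the first polarizer → I₁ = ½ I₀, now polarized at 58°.
Target fraction: 0.918 / 11.1 mW/cm² = 0.0827 of I₀.
Need I₂/I₀ = 0.0827, so cos²(θ − 58°) = 0.0827 / 0.5 = 0.1654.
θ − 58° = arccos(√0.1654) = 66.0°, giving θ ≈ 58 + 66.0 = 124.0°.

θ ≈ 124°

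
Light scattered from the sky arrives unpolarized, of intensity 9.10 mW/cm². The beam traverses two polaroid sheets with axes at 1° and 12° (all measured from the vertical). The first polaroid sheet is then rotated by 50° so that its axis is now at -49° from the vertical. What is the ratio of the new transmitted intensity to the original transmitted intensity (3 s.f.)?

Before rotation:
Unpolarized light through the first polarizer → I₁ = ½ I₀, now polarized at 1°.
I₂ = I₁ cos²(12° − 1°) = 0.5 I₀ · cos²(11°) = 0.4818 I₀.
After rotation:
Unpolarized light through the first polarizer → I₁ = ½ I₀, now polarized at -49°.
I₂ = I₁ cos²(12° + 49°) = 0.5 I₀ · cos²(61°) = 0.1175 I₀.
Ratio = 0.1175 / 0.4818 = 0.2439.

I_new/I_old ≈ 0.244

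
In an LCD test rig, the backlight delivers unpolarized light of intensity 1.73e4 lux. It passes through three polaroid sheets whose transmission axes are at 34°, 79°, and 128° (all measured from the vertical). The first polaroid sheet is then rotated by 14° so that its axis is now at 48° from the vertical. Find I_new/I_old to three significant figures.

I_new/I_old ≈ 1.47

Before rotation:
Unpolarized light through the first polarizer → I₁ = ½ I₀, now polarized at 34°.
I₂ = I₁ cos²(79° − 34°) = 0.5 I₀ · cos²(45°) = 0.25 I₀.
I₃ = I₂ cos²(128° − 79°) = 0.25 I₀ · cos²(49°) = 0.1076 I₀.
After rotation:
Unpolarized light through the first polarizer → I₁ = ½ I₀, now polarized at 48°.
I₂ = I₁ cos²(79° − 48°) = 0.5 I₀ · cos²(31°) = 0.3674 I₀.
I₃ = I₂ cos²(128° − 79°) = 0.3674 I₀ · cos²(49°) = 0.1581 I₀.
Ratio = 0.1581 / 0.1076 = 1.469.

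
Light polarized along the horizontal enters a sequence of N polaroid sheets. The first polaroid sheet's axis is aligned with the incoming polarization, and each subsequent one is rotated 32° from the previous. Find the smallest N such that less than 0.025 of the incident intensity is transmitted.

N = 13

First polarizer is aligned with the polarization: full transmission.
Each further stage multiplies by cos²(32°) = 0.7192.
After N polarizers: T = 0.7192^(N−1). Require T < 0.025 ⇒ N−1 > ln(0.025)/ln(0.7192) = 11.19, so N−1 ≥ 12 and N = 13.
Check: N=13 gives T = 0.01915 < 0.025; N=12 gives T = 0.02662.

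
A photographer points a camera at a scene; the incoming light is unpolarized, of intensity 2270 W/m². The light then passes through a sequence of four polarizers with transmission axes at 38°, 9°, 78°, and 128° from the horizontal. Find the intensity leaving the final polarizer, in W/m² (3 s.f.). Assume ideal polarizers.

I ≈ 46.1 W/m²

Unpolarized light through the first polarizer → I₁ = 2270 W/m²/2 = 1135 W/m², polarized at 38°.
I₂ = I₁ · cos²(29°) = 1135 · 0.765 = 868.2 W/m².
I₃ = I₂ · cos²(69°) = 868.2 · 0.1284 = 111.5 W/m².
I₄ = I₃ · cos²(50°) = 111.5 · 0.4132 = 46.07 W/m².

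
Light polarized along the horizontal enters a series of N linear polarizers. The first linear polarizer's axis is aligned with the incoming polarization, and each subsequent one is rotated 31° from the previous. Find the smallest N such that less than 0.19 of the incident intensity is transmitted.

N = 7

First polarizer is aligned with the polarization: full transmission.
Each further stage multiplies by cos²(31°) = 0.7347.
After N polarizers: T = 0.7347^(N−1). Require T < 0.19 ⇒ N−1 > ln(0.19)/ln(0.7347) = 5.39, so N−1 ≥ 6 and N = 7.
Check: N=7 gives T = 0.1573 < 0.19; N=6 gives T = 0.2141.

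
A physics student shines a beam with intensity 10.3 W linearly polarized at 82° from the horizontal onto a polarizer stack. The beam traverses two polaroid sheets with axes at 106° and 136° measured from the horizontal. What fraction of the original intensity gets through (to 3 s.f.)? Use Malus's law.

By Malus's law, I₁ = 10.3 W · cos²(24°) = 8.596 W.
I₂ = I₁ · cos²(30°) = 8.596 · 0.75 = 6.447 W.
Transmitted fraction = 0.6259.

I/I₀ ≈ 0.626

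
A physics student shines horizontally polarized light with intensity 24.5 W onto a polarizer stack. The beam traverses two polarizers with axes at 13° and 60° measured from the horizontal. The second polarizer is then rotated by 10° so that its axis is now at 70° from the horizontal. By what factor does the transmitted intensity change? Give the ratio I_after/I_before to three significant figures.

I_new/I_old ≈ 0.638

Before rotation:
I₁ = I₀ cos²(13° − 0°) = I₀ cos²(13°) = 0.9494 I₀.
I₂ = I₁ cos²(60° − 13°) = 0.9494 I₀ · cos²(47°) = 0.4416 I₀.
After rotation:
I₁ = I₀ cos²(13° − 0°) = I₀ cos²(13°) = 0.9494 I₀.
I₂ = I₁ cos²(70° − 13°) = 0.9494 I₀ · cos²(57°) = 0.2816 I₀.
Ratio = 0.2816 / 0.4416 = 0.6378.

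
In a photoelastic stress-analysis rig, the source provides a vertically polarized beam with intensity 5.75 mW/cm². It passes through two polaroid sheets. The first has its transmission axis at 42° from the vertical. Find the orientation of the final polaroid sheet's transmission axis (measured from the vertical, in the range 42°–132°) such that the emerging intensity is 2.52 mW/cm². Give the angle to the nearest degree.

θ ≈ 69°

I₁ = I₀ cos²(42° − 0°) = I₀ cos²(42°) = 0.5523 I₀.
Target fraction: 2.52 / 5.75 mW/cm² = 0.4383 of I₀.
Need I₂/I₀ = 0.4383, so cos²(θ − 42°) = 0.4383 / 0.5523 = 0.7936.
θ − 42° = arccos(√0.7936) = 27.0°, giving θ ≈ 42 + 27.0 = 69.0°.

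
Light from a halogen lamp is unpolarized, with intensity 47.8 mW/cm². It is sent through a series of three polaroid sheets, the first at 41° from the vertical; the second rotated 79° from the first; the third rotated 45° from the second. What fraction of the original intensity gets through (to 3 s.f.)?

Unpolarized light through the first polarizer → I₁ = 47.8 mW/cm²/2 = 23.9 mW/cm², polarized at 41°.
I₂ = I₁ · cos²(79°) = 23.9 · 0.03641 = 0.8702 mW/cm².
I₃ = I₂ · cos²(45°) = 0.8702 · 0.5 = 0.4351 mW/cm².
Transmitted fraction = 0.009102.

I/I₀ ≈ 0.00910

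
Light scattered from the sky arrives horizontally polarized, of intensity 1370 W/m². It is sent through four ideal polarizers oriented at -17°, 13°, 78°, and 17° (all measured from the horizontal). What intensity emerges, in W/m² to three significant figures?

I ≈ 39.4 W/m²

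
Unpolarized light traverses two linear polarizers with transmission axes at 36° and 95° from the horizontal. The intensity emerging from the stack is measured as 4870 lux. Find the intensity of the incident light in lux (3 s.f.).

I₀ ≈ 3.67e4 lux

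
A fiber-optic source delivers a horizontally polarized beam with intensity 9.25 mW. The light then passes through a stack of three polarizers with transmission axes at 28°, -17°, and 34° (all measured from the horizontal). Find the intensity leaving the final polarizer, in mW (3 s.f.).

I ≈ 1.43 mW

I₁ = 9.25 mW · cos²(28°) = 7.211 mW.
I₂ = I₁ · cos²(45°) = 7.211 · 0.5 = 3.606 mW.
I₃ = I₂ · cos²(51°) = 3.606 · 0.396 = 1.428 mW.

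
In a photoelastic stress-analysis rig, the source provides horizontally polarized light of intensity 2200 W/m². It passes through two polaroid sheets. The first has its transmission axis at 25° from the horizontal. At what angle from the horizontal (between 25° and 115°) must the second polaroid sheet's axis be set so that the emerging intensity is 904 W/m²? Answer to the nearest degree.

θ ≈ 70°

I₁ = I₀ cos²(25° − 0°) = I₀ cos²(25°) = 0.8214 I₀.
Target fraction: 904 / 2200 W/m² = 0.4109 of I₀.
Need I₂/I₀ = 0.4109, so cos²(θ − 25°) = 0.4109 / 0.8214 = 0.5003.
θ − 25° = arccos(√0.5003) = 45.0°, giving θ ≈ 25 + 45.0 = 70.0°.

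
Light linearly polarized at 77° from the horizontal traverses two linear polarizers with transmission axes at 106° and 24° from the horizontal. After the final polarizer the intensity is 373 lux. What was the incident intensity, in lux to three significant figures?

I₀ ≈ 2.52e4 lux

By Malus's law, I₁ = I₀ cos²(106° − 77°) = I₀ cos²(29°) = 0.765 I₀.
I₂ = I₁ cos²(24° − 106°) = 0.765 I₀ · cos²(82°) = 0.01482 I₀.
So 373 lux = 0.01482 I₀, giving I₀ = 373/0.01482 = 2.517e+04 lux.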